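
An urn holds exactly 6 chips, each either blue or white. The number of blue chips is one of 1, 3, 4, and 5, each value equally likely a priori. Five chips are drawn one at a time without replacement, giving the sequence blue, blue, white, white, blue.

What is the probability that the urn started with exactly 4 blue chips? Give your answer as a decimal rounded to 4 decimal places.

0.5714

Compute the likelihood of the observed sequence for each case: P(data | r = 1) = (1/6)(0/5) = 0; P(data | r = 3) = (3/6)(2/5)(3/4)(2/3)(1/2) = 1/20; P(data | r = 4) = (4/6)(3/5)(2/4)(1/3)(2/2) = 1/15; P(data | r = 5) = (5/6)(4/5)(1/4)(0/3) = 0.
Weighting by the prior gives 1/4 · 0 = 0, 1/4 · 1/20 = 1/80, 1/4 · 1/15 = 1/60, 1/4 · 0 = 0; summing to 7/240.
By Bayes' rule, P(r = 4 | data) = (1/60) / (7/240) = 4/7.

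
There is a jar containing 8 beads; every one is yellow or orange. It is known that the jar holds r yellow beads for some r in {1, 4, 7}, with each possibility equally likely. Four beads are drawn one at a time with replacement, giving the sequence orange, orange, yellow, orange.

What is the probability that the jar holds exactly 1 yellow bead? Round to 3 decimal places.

The likelihood of the observed sequence under each hypothesis: P(data | r = 1) = (7/8)(7/8)(1/8)(7/8) = 0.08374; P(data | r = 4) = (4/8)(4/8)(4/8)(4/8) = 0.0625; P(data | r = 7) = (1/8)(1/8)(7/8)(1/8) = 0.001709.
Multiplying each by its prior: 1/3 · 0.08374 = 0.027913, 1/3 · 0.0625 = 0.020833, 1/3 · 0.001709 = 0.00056966; summing to 0.049316.
Hence P(r = 1 | data) = (0.027913) / (0.049316) = 0.56601.

0.566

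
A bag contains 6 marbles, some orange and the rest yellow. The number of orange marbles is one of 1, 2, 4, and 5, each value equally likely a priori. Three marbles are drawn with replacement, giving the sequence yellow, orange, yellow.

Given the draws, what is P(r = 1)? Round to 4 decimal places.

For each hypothesis, P(data | H) works out to: P(data | r = 1) = (5/6)(1/6)(5/6) = 25/216; P(data | r = 2) = (4/6)(2/6)(4/6) = 4/27; P(data | r = 4) = (2/6)(4/6)(2/6) = 2/27; P(data | r = 5) = (1/6)(5/6)(1/6) = 5/216.
Weighting by the prior gives 1/4 · 25/216 = 25/864, 1/4 · 4/27 = 1/27, 1/4 · 2/27 = 1/54, 1/4 · 5/216 = 5/864; with total 13/144.
By Bayes' rule, P(r = 1 | data) = (25/864) / (13/144) = 25/78.

0.3205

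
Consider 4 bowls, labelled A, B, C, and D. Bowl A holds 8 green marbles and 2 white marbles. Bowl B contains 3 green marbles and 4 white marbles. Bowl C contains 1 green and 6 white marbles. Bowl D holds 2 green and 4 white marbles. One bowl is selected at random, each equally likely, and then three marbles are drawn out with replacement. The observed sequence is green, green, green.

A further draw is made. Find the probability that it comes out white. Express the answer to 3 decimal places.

For each hypothesis, P(data | H) works out to: P(data | bowl A) = (8/10)(8/10)(8/10) = 0.512; P(data | bowl B) = (3/7)(3/7)(3/7) = 0.078717; P(data | bowl C) = (1/7)(1/7)(1/7) = 0.0029155; P(data | bowl D) = (2/6)(2/6)(2/6) = 0.037037.
Multiplying each by its prior: 1/4 · 0.512 = 0.128, 1/4 · 0.078717 = 0.019679, 1/4 · 0.0029155 = 0.00072886, 1/4 · 0.037037 = 0.0092593; with total 0.15767.
Dividing through by the total gives posterior P(bowl A | data) = 0.81184, P(bowl B | data) = 0.12482, P(bowl C | data) = 0.0046228, P(bowl D | data) = 0.058727.
Averaging over the posterior, P(white next | data) = (1/5)(0.81184) + (4/7)(0.12482) + (6/7)(0.0046228) + (2/3)(0.058727) = 0.2768.

0.277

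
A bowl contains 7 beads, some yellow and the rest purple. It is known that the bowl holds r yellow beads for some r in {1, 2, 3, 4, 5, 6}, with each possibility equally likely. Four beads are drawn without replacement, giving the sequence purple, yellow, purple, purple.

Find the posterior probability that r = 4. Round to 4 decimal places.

0.0714

Under each hypothesis, the probability of the observed sequence is: P(data | r = 1) = (6/7)(1/6)(5/5)(4/4) = 1/7; P(data | r = 2) = (5/7)(2/6)(4/5)(3/4) = 1/7; P(data | r = 3) = (4/7)(3/6)(3/5)(2/4) = 3/35; P(data | r = 4) = (3/7)(4/6)(2/5)(1/4) = 1/35; P(data | r = 5) = (2/7)(5/6)(1/5)(0/4) = 0; P(data | r = 6) = (1/7)(6/6)(0/5) = 0.
The prior-weighted likelihoods are 1/6 · 1/7 = 1/42, 1/6 · 1/7 = 1/42, 1/6 · 3/35 = 1/70, 1/6 · 1/35 = 1/210, 1/6 · 0 = 0, 1/6 · 0 = 0; summing to 1/15.
So P(r = 4 | data) = (1/210) / (1/15) = 1/14.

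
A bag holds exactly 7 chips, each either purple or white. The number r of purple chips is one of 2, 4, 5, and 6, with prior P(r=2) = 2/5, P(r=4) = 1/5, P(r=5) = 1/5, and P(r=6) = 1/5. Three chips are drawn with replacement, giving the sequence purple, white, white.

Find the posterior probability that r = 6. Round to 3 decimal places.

0.037

Under each hypothesis, the probability of the observed sequence is: P(data | r = 2) = (2/7)(5/7)(5/7) = 0.14577; P(data | r = 4) = (4/7)(3/7)(3/7) = 0.10496; P(data | r = 5) = (5/7)(2/7)(2/7) = 0.058309; P(data | r = 6) = (6/7)(1/7)(1/7) = 0.017493.
Multiplying each by its prior: 2/5 · 0.14577 = 0.058309, 1/5 · 0.10496 = 0.020991, 1/5 · 0.058309 = 0.011662, 1/5 · 0.017493 = 0.0034985; these sum to 0.094461.
By Bayes' rule, P(r = 6 | data) = (0.0034985) / (0.094461) = 0.037037.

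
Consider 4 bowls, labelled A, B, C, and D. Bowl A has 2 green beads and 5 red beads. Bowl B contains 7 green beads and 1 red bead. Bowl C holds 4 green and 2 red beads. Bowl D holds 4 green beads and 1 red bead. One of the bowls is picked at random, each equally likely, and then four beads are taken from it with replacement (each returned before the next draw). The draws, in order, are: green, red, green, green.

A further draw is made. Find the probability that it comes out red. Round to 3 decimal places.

The likelihood of the observed sequence under each hypothesis: P(data | bowl A) = (2/7)(5/7)(2/7)(2/7) = 0.01666; P(data | bowl B) = (7/8)(1/8)(7/8)(7/8) = 0.08374; P(data | bowl C) = (4/6)(2/6)(4/6)(4/6) = 0.098765; P(data | bowl D) = (4/5)(1/5)(4/5)(4/5) = 0.1024.
Multiplying each by its prior: 1/4 · 0.01666 = 0.0041649, 1/4 · 0.08374 = 0.020935, 1/4 · 0.098765 = 0.024691, 1/4 · 0.1024 = 0.0256; with total 0.075391.
Dividing through by the total gives posterior P(bowl A | data) = 0.055244, P(bowl B | data) = 0.27769, P(bowl C | data) = 0.32751, P(bowl D | data) = 0.33956.
So P(red next | data) = Σ P(red next | H) P(H | data) = (5/7)(0.055244) + (1/8)(0.27769) + (1/3)(0.32751) + (1/5)(0.33956) = 0.25125.

0.251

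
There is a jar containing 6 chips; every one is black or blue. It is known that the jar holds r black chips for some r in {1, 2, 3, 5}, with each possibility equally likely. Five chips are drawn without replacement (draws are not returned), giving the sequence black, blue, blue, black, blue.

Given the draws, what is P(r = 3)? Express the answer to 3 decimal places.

Under each hypothesis, the probability of the observed sequence is: P(data | r = 1) = (1/6)(5/5)(4/4)(0/3) = 0; P(data | r = 2) = (2/6)(4/5)(3/4)(1/3)(2/2) = 1/15; P(data | r = 3) = (3/6)(3/5)(2/4)(2/3)(1/2) = 1/20; P(data | r = 5) = (5/6)(1/5)(0/4) = 0.
Weighting by the prior gives 1/4 · 0 = 0, 1/4 · 1/15 = 1/60, 1/4 · 1/20 = 1/80, 1/4 · 0 = 0; these sum to 7/240.
So P(r = 3 | data) = (1/80) / (7/240) = 3/7.

0.429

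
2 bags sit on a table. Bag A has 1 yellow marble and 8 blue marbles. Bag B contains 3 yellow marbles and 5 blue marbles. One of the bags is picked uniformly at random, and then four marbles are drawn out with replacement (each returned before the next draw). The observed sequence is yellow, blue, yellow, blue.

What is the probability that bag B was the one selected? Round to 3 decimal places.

0.849

Under each hypothesis, the probability of the observed sequence is: P(data | bag A) = (1/9)(8/9)(1/9)(8/9) = 0.0097546; P(data | bag B) = (3/8)(5/8)(3/8)(5/8) = 0.054932.
Multiplying each by its prior: 1/2 · 0.0097546 = 0.0048773, 1/2 · 0.054932 = 0.027466; these sum to 0.032343.
Hence P(bag B | data) = (0.027466) / (0.032343) = 0.8492.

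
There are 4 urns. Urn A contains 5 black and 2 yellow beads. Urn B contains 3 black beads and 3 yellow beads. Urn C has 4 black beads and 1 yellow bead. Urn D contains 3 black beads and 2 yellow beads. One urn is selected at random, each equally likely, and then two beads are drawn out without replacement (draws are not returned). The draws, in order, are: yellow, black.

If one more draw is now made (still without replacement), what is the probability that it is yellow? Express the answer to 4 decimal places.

Compute the likelihood of the observed sequence for each case: P(data | urn A) = (2/7)(5/6) = 5/21; P(data | urn B) = (3/6)(3/5) = 3/10; P(data | urn C) = (1/5)(4/4) = 1/5; P(data | urn D) = (2/5)(3/4) = 3/10.
Weighting by the prior gives 1/4 · 5/21 = 5/84, 1/4 · 3/10 = 3/40, 1/4 · 1/5 = 1/20, 1/4 · 3/10 = 3/40; these sum to 109/420.
The posterior is then P(urn A | data) = 25/109, P(urn B | data) = 63/218, P(urn C | data) = 21/109, P(urn D | data) = 63/218.
The predictive probability is P(yellow next | data) = (1/5)(25/109) + (1/2)(63/218) + (0)(21/109) + (1/3)(63/218) = 125/436.

0.2867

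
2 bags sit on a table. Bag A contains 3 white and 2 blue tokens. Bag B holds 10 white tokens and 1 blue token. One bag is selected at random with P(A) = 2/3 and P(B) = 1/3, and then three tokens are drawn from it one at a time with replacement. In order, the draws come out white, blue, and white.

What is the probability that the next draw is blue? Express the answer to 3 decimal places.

For each hypothesis, P(data | H) works out to: P(data | bag A) = (3/5)(2/5)(3/5) = 0.144; P(data | bag B) = (10/11)(1/11)(10/11) = 0.075131.
Multiplying each by its prior: 2/3 · 0.144 = 0.096, 1/3 · 0.075131 = 0.025044; with total 0.12104.
Dividing through by the total gives posterior P(bag A | data) = 0.7931, P(bag B | data) = 0.2069.
The predictive probability is P(blue next | data) = (2/5)(0.7931) + (1/11)(0.2069) = 0.33605.

0.336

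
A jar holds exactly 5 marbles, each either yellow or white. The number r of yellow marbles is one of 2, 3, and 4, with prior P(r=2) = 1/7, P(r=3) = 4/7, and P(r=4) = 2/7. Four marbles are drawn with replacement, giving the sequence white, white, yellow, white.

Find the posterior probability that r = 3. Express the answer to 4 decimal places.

0.6076

Under each hypothesis, the probability of the observed sequence is: P(data | r = 2) = (3/5)(3/5)(2/5)(3/5) = 0.0864; P(data | r = 3) = (2/5)(2/5)(3/5)(2/5) = 0.0384; P(data | r = 4) = (1/5)(1/5)(4/5)(1/5) = 0.0064.
Weighting by the prior gives 1/7 · 0.0864 = 0.012343, 4/7 · 0.0384 = 0.021943, 2/7 · 0.0064 = 0.0018286; these sum to 0.036114.
Hence P(r = 3 | data) = (0.021943) / (0.036114) = 0.60759.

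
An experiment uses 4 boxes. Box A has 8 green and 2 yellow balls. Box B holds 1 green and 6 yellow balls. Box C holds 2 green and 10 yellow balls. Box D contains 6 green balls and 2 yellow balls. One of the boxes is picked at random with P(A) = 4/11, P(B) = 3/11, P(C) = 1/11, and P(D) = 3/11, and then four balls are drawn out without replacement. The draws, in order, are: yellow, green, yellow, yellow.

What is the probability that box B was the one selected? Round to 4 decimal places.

For each hypothesis, P(data | H) works out to: P(data | box A) = (2/10)(8/9)(1/8)(0/7) = 0; P(data | box B) = (6/7)(1/6)(5/5)(4/4) = 0.14286; P(data | box C) = (10/12)(2/11)(9/10)(8/9) = 0.12121; P(data | box D) = (2/8)(6/7)(1/6)(0/5) = 0.
Weighting by the prior gives 4/11 · 0 = 0, 3/11 · 0.14286 = 0.038961, 1/11 · 0.12121 = 0.011019, 3/11 · 0 = 0; with total 0.04998.
By Bayes' rule, P(box B | data) = (0.038961) / (0.04998) = 0.77953.

0.7795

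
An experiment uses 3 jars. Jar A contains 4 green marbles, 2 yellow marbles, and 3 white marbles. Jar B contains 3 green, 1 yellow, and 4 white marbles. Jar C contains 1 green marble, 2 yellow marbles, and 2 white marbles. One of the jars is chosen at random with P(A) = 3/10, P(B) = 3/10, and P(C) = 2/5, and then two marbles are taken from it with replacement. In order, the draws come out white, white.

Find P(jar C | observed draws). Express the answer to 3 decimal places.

For each hypothesis, P(data | H) works out to: P(data | jar A) = (3/9)(3/9) = 0.11111; P(data | jar B) = (4/8)(4/8) = 0.25; P(data | jar C) = (2/5)(2/5) = 0.16.
Weighting by the prior gives 3/10 · 0.11111 = 0.033333, 3/10 · 0.25 = 0.075, 2/5 · 0.16 = 0.064; with total 0.17233.
So P(jar C | data) = (0.064) / (0.17233) = 0.37137.

0.371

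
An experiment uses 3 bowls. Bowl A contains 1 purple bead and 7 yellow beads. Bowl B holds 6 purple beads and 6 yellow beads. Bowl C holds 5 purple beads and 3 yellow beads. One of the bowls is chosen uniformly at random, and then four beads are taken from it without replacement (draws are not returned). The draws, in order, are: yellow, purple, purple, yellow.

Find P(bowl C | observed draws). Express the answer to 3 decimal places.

The likelihood of the observed sequence under each hypothesis: P(data | bowl A) = (7/8)(1/7)(0/6) = 0; P(data | bowl B) = (6/12)(6/11)(5/10)(5/9) = 5/66; P(data | bowl C) = (3/8)(5/7)(4/6)(2/5) = 1/14.
Multiplying each by its prior: 1/3 · 0 = 0, 1/3 · 5/66 = 5/198, 1/3 · 1/14 = 1/42; these sum to 34/693.
Hence P(bowl C | data) = (1/42) / (34/693) = 33/68.

0.485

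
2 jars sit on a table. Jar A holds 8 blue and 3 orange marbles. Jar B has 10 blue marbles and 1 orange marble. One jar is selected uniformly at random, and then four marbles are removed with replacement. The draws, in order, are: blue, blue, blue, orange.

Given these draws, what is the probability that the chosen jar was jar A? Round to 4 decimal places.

For each hypothesis, P(data | H) works out to: P(data | jar A) = (8/11)(8/11)(8/11)(3/11) = 0.10491; P(data | jar B) = (10/11)(10/11)(10/11)(1/11) = 0.068301.
Multiplying each by its prior: 1/2 · 0.10491 = 0.052455, 1/2 · 0.068301 = 0.034151; these sum to 0.086606.
By Bayes' rule, P(jar A | data) = (0.052455) / (0.086606) = 0.60568.

0.6057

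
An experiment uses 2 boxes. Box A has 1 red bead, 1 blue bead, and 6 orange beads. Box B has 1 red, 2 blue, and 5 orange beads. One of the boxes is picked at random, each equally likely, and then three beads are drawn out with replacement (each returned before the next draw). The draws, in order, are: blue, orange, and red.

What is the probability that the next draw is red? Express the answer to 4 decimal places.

For each hypothesis, P(data | H) works out to: P(data | box A) = (1/8)(6/8)(1/8) = 3/256; P(data | box B) = (2/8)(5/8)(1/8) = 5/256.
Multiplying each by its prior: 1/2 · 3/256 = 3/512, 1/2 · 5/256 = 5/512; with total 1/64.
Normalising, the posterior is P(box A | data) = 3/8, P(box B | data) = 5/8.
So P(red next | data) = Σ P(red next | H) P(H | data) = (1/8)(3/8) + (1/8)(5/8) = 1/8.

0.1250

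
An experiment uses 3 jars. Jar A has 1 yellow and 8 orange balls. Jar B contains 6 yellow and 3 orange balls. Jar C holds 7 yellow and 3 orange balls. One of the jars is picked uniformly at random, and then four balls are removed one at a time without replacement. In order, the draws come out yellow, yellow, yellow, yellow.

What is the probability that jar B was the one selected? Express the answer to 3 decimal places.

0.417

For each hypothesis, P(data | H) works out to: P(data | jar A) = (1/9)(0/8) = 0; P(data | jar B) = (6/9)(5/8)(4/7)(3/6) = 5/42; P(data | jar C) = (7/10)(6/9)(5/8)(4/7) = 1/6.
Weighting by the prior gives 1/3 · 0 = 0, 1/3 · 5/42 = 5/126, 1/3 · 1/6 = 1/18; these sum to 2/21.
By Bayes' rule, P(jar B | data) = (5/126) / (2/21) = 5/12.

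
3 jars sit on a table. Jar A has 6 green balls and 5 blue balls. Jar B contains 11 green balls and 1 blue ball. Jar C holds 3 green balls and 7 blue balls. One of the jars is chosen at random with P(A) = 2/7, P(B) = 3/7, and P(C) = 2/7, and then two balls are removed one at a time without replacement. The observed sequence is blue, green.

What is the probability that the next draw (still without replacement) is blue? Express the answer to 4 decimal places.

0.4694

For each hypothesis, P(data | H) works out to: P(data | jar A) = (5/11)(6/10) = 3/11; P(data | jar B) = (1/12)(11/11) = 1/12; P(data | jar C) = (7/10)(3/9) = 7/30.
Multiplying each by its prior: 2/7 · 3/11 = 6/77, 3/7 · 1/12 = 1/28, 2/7 · 7/30 = 1/15; summing to 119/660.
Dividing through by the total gives posterior P(jar A | data) = 360/833, P(jar B | data) = 165/833, P(jar C | data) = 44/119.
So P(blue next | data) = Σ P(blue next | H) P(H | data) = (4/9)(360/833) + (0)(165/833) + (3/4)(44/119) = 23/49.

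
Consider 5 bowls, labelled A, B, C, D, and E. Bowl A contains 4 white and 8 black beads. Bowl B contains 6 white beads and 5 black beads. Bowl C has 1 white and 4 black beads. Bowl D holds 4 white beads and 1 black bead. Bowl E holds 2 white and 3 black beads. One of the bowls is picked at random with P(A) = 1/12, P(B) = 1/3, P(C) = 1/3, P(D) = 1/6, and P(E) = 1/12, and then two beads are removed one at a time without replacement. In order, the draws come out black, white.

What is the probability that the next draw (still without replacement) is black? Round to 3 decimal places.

0.584

Under each hypothesis, the probability of the observed sequence is: P(data | bowl A) = (8/12)(4/11) = 8/33; P(data | bowl B) = (5/11)(6/10) = 3/11; P(data | bowl C) = (4/5)(1/4) = 1/5; P(data | bowl D) = (1/5)(4/4) = 1/5; P(data | bowl E) = (3/5)(2/4) = 3/10.
Weighting by the prior gives 1/12 · 8/33 = 2/99, 1/3 · 3/11 = 1/11, 1/3 · 1/5 = 1/15, 1/6 · 1/5 = 1/30, 1/12 · 3/10 = 1/40; these sum to 17/72.
The posterior is then P(bowl A | data) = 16/187, P(bowl B | data) = 72/187, P(bowl C | data) = 24/85, P(bowl D | data) = 12/85, P(bowl E | data) = 9/85.
Averaging over the posterior, P(black next | data) = (7/10)(16/187) + (4/9)(72/187) + (1)(24/85) + (0)(12/85) + (2/3)(9/85) = 546/935.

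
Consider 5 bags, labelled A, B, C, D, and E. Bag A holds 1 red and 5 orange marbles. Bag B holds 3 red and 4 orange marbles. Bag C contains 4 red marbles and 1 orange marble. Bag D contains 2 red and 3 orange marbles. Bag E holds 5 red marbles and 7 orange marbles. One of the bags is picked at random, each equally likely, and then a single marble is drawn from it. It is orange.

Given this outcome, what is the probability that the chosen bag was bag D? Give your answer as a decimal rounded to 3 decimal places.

Compute the likelihood of this draw for each case: P(data | bag A) = (5/6) = 0.83333; P(data | bag B) = (4/7) = 0.57143; P(data | bag C) = (1/5) = 0.2; P(data | bag D) = (3/5) = 0.6; P(data | bag E) = (7/12) = 0.58333.
Multiplying each by its prior: 1/5 · 0.83333 = 0.16667, 1/5 · 0.57143 = 0.11429, 1/5 · 0.2 = 0.04, 1/5 · 0.6 = 0.12, 1/5 · 0.58333 = 0.11667; these sum to 0.55762.
Therefore the posterior P(bag D | data) = (0.12) / (0.55762) = 0.2152.

0.215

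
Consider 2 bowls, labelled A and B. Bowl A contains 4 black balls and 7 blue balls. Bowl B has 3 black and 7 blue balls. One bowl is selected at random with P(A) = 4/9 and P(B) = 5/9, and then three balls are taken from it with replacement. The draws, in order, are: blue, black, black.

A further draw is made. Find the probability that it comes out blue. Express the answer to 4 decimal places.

0.6671

Under each hypothesis, the probability of the observed sequence is: P(data | bowl A) = (7/11)(4/11)(4/11) = 0.084147; P(data | bowl B) = (7/10)(3/10)(3/10) = 0.063.
The prior-weighted likelihoods are 4/9 · 0.084147 = 0.037399, 5/9 · 0.063 = 0.035; with total 0.072399.
Dividing through by the total gives posterior P(bowl A | data) = 0.51657, P(bowl B | data) = 0.48343.
The predictive probability is P(blue next | data) = (7/11)(0.51657) + (7/10)(0.48343) = 0.66713.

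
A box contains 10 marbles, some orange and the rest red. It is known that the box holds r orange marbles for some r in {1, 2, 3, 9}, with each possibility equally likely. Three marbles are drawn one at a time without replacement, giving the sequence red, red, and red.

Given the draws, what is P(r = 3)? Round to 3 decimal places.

The likelihood of the observed sequence under each hypothesis: P(data | r = 1) = (9/10)(8/9)(7/8) = 7/10; P(data | r = 2) = (8/10)(7/9)(6/8) = 7/15; P(data | r = 3) = (7/10)(6/9)(5/8) = 7/24; P(data | r = 9) = (1/10)(0/9) = 0.
The prior-weighted likelihoods are 1/4 · 7/10 = 7/40, 1/4 · 7/15 = 7/60, 1/4 · 7/24 = 7/96, 1/4 · 0 = 0; with total 35/96.
Therefore the posterior P(r = 3 | data) = (7/96) / (35/96) = 1/5.

0.200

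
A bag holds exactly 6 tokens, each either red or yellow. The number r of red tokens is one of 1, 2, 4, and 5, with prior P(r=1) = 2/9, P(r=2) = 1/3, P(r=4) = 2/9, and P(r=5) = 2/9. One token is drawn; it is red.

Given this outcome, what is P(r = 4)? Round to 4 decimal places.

0.3077

Under each hypothesis, the probability of this draw is: P(data | r = 1) = (1/6) = 1/6; P(data | r = 2) = (2/6) = 1/3; P(data | r = 4) = (4/6) = 2/3; P(data | r = 5) = (5/6) = 5/6.
Weighting by the prior gives 2/9 · 1/6 = 1/27, 1/3 · 1/3 = 1/9, 2/9 · 2/3 = 4/27, 2/9 · 5/6 = 5/27; these sum to 13/27.
Therefore the posterior P(r = 4 | data) = (4/27) / (13/27) = 4/13.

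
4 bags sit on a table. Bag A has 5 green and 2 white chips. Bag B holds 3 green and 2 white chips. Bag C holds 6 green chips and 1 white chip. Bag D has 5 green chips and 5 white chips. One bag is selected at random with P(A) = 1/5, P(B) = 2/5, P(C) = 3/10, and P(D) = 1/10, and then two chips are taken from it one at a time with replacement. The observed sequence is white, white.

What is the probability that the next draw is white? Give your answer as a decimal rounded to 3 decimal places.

The likelihood of the observed sequence under each hypothesis: P(data | bag A) = (2/7)(2/7) = 0.081633; P(data | bag B) = (2/5)(2/5) = 0.16; P(data | bag C) = (1/7)(1/7) = 0.020408; P(data | bag D) = (5/10)(5/10) = 0.25.
Weighting by the prior gives 1/5 · 0.081633 = 0.016327, 2/5 · 0.16 = 0.064, 3/10 · 0.020408 = 0.0061224, 1/10 · 0.25 = 0.025; summing to 0.11145.
The posterior is then P(bag A | data) = 0.14649, P(bag B | data) = 0.57425, P(bag C | data) = 0.054935, P(bag D | data) = 0.22432.
So P(white next | data) = Σ P(white next | H) P(H | data) = (2/7)(0.14649) + (2/5)(0.57425) + (1/7)(0.054935) + (1/2)(0.22432) = 0.39156.

0.392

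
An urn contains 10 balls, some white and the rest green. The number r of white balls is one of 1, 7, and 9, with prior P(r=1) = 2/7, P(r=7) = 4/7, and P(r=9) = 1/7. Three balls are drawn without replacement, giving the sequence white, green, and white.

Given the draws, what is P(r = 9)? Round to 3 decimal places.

0.125

The likelihood of the observed sequence under each hypothesis: P(data | r = 1) = (1/10)(9/9)(0/8) = 0; P(data | r = 7) = (7/10)(3/9)(6/8) = 7/40; P(data | r = 9) = (9/10)(1/9)(8/8) = 1/10.
Multiplying each by its prior: 2/7 · 0 = 0, 4/7 · 7/40 = 1/10, 1/7 · 1/10 = 1/70; summing to 4/35.
Hence P(r = 9 | data) = (1/70) / (4/35) = 1/8.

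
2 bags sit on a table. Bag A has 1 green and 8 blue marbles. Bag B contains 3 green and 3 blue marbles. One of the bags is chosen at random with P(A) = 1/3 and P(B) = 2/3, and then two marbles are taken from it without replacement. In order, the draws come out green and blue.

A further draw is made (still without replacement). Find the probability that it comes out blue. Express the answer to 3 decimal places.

0.578

Under each hypothesis, the probability of the observed sequence is: P(data | bag A) = (1/9)(8/8) = 1/9; P(data | bag B) = (3/6)(3/5) = 3/10.
Multiplying each by its prior: 1/3 · 1/9 = 1/27, 2/3 · 3/10 = 1/5; these sum to 32/135.
Normalising, the posterior is P(bag A | data) = 5/32, P(bag B | data) = 27/32.
The predictive probability is P(blue next | data) = (1)(5/32) + (1/2)(27/32) = 37/64.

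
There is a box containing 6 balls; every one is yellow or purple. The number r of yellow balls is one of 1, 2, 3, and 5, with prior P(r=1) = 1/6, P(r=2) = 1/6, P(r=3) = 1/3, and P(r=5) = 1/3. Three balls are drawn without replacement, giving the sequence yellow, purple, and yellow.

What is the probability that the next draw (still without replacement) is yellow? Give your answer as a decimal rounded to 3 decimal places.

The likelihood of the observed sequence under each hypothesis: P(data | r = 1) = (1/6)(5/5)(0/4) = 0; P(data | r = 2) = (2/6)(4/5)(1/4) = 1/15; P(data | r = 3) = (3/6)(3/5)(2/4) = 3/20; P(data | r = 5) = (5/6)(1/5)(4/4) = 1/6.
Multiplying each by its prior: 1/6 · 0 = 0, 1/6 · 1/15 = 1/90, 1/3 · 3/20 = 1/20, 1/3 · 1/6 = 1/18; with total 7/60.
The posterior is then P(r = 1 | data) = 0, P(r = 2 | data) = 2/21, P(r = 3 | data) = 3/7, P(r = 5 | data) = 10/21.
The predictive probability is P(yellow next | data) = (0)(2/21) + (1/3)(3/7) + (1)(10/21) = 13/21.

0.619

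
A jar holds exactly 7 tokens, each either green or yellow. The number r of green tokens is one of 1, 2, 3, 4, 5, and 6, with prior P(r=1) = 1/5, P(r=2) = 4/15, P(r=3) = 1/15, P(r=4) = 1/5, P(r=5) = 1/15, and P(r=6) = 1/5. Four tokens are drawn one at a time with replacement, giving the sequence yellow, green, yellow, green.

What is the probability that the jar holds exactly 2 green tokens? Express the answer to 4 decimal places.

Under each hypothesis, the probability of the observed sequence is: P(data | r = 1) = (6/7)(1/7)(6/7)(1/7) = 0.014994; P(data | r = 2) = (5/7)(2/7)(5/7)(2/7) = 0.041649; P(data | r = 3) = (4/7)(3/7)(4/7)(3/7) = 0.059975; P(data | r = 4) = (3/7)(4/7)(3/7)(4/7) = 0.059975; P(data | r = 5) = (2/7)(5/7)(2/7)(5/7) = 0.041649; P(data | r = 6) = (1/7)(6/7)(1/7)(6/7) = 0.014994.
Multiplying each by its prior: 1/5 · 0.014994 = 0.0029988, 4/15 · 0.041649 = 0.011106, 1/15 · 0.059975 = 0.0039983, 1/5 · 0.059975 = 0.011995, 1/15 · 0.041649 = 0.0027766, 1/5 · 0.014994 = 0.0029988; summing to 0.035874.
By Bayes' rule, P(r = 2 | data) = (0.011106) / (0.035874) = 0.3096.

0.3096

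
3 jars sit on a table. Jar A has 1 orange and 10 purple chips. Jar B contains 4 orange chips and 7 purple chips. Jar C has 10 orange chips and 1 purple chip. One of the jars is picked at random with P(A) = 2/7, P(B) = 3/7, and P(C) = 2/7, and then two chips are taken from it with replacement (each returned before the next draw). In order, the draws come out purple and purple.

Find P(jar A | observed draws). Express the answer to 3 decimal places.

Compute the likelihood of the observed sequence for each case: P(data | jar A) = (10/11)(10/11) = 100/121; P(data | jar B) = (7/11)(7/11) = 49/121; P(data | jar C) = (1/11)(1/11) = 1/121.
The prior-weighted likelihoods are 2/7 · 100/121 = 200/847, 3/7 · 49/121 = 21/121, 2/7 · 1/121 = 2/847; with total 349/847.
Therefore the posterior P(jar A | data) = (200/847) / (349/847) = 200/349.

0.573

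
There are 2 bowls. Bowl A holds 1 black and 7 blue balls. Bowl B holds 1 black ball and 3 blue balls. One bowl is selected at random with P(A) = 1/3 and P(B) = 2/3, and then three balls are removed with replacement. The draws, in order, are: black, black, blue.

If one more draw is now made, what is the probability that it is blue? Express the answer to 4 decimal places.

0.7659

For each hypothesis, P(data | H) works out to: P(data | bowl A) = (1/8)(1/8)(7/8) = 0.013672; P(data | bowl B) = (1/4)(1/4)(3/4) = 0.046875.
Multiplying each by its prior: 1/3 · 0.013672 = 0.0045573, 2/3 · 0.046875 = 0.03125; these sum to 0.035807.
The posterior is then P(bowl A | data) = 0.12727, P(bowl B | data) = 0.87273.
Averaging over the posterior, P(blue next | data) = (7/8)(0.12727) + (3/4)(0.87273) = 0.76591.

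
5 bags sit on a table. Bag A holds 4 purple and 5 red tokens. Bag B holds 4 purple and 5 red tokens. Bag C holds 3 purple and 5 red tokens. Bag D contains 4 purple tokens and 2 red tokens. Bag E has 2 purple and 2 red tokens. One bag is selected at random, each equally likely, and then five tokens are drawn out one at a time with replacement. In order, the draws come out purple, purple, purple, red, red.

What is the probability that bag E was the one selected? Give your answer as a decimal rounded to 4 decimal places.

0.2249

The likelihood of the observed sequence under each hypothesis: P(data | bag A) = (4/9)(4/9)(4/9)(5/9)(5/9) = 0.027096; P(data | bag B) = (4/9)(4/9)(4/9)(5/9)(5/9) = 0.027096; P(data | bag C) = (3/8)(3/8)(3/8)(5/8)(5/8) = 0.020599; P(data | bag D) = (4/6)(4/6)(4/6)(2/6)(2/6) = 0.032922; P(data | bag E) = (2/4)(2/4)(2/4)(2/4)(2/4) = 0.03125.
Multiplying each by its prior: 1/5 · 0.027096 = 0.0054192, 1/5 · 0.027096 = 0.0054192, 1/5 · 0.020599 = 0.0041199, 1/5 · 0.032922 = 0.0065844, 1/5 · 0.03125 = 0.00625; these sum to 0.027793.
Therefore the posterior P(bag E | data) = (0.00625) / (0.027793) = 0.22488.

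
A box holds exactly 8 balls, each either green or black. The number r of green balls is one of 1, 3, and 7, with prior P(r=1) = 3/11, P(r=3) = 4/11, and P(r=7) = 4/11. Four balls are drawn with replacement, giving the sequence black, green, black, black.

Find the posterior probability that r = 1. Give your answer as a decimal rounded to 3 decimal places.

The likelihood of the observed sequence under each hypothesis: P(data | r = 1) = (7/8)(1/8)(7/8)(7/8) = 0.08374; P(data | r = 3) = (5/8)(3/8)(5/8)(5/8) = 0.091553; P(data | r = 7) = (1/8)(7/8)(1/8)(1/8) = 0.001709.
Weighting by the prior gives 3/11 · 0.08374 = 0.022838, 4/11 · 0.091553 = 0.033292, 4/11 · 0.001709 = 0.00062145; with total 0.056752.
Therefore the posterior P(r = 1 | data) = (0.022838) / (0.056752) = 0.40242.

0.402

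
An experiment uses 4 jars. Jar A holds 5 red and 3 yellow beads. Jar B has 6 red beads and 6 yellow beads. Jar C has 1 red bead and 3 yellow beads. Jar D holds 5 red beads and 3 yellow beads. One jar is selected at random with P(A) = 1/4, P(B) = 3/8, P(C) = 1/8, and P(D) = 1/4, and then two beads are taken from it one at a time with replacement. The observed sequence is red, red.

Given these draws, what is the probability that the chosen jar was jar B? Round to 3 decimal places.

0.316

Compute the likelihood of the observed sequence for each case: P(data | jar A) = (5/8)(5/8) = 25/64; P(data | jar B) = (6/12)(6/12) = 1/4; P(data | jar C) = (1/4)(1/4) = 1/16; P(data | jar D) = (5/8)(5/8) = 25/64.
The prior-weighted likelihoods are 1/4 · 25/64 = 25/256, 3/8 · 1/4 = 3/32, 1/8 · 1/16 = 1/128, 1/4 · 25/64 = 25/256; these sum to 19/64.
Hence P(jar B | data) = (3/32) / (19/64) = 6/19.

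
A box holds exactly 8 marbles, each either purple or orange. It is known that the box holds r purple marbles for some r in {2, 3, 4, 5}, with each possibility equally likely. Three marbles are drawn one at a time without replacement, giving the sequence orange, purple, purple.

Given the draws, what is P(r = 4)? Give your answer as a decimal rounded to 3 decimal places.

For each hypothesis, P(data | H) works out to: P(data | r = 2) = (6/8)(2/7)(1/6) = 1/28; P(data | r = 3) = (5/8)(3/7)(2/6) = 5/56; P(data | r = 4) = (4/8)(4/7)(3/6) = 1/7; P(data | r = 5) = (3/8)(5/7)(4/6) = 5/28.
Multiplying each by its prior: 1/4 · 1/28 = 1/112, 1/4 · 5/56 = 5/224, 1/4 · 1/7 = 1/28, 1/4 · 5/28 = 5/112; these sum to 25/224.
Therefore the posterior P(r = 4 | data) = (1/28) / (25/224) = 8/25.

0.320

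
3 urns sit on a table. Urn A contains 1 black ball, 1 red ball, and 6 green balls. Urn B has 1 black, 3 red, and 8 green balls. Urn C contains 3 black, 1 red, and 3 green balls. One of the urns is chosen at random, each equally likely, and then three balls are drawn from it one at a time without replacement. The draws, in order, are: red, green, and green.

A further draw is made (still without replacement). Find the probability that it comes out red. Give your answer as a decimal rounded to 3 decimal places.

0.115

Compute the likelihood of the observed sequence for each case: P(data | urn A) = (1/8)(6/7)(5/6) = 0.089286; P(data | urn B) = (3/12)(8/11)(7/10) = 0.12727; P(data | urn C) = (1/7)(3/6)(2/5) = 0.028571.
Multiplying each by its prior: 1/3 · 0.089286 = 0.029762, 1/3 · 0.12727 = 0.042424, 1/3 · 0.028571 = 0.0095238; these sum to 0.08171.
Dividing through by the total gives posterior P(urn A | data) = 0.36424, P(urn B | data) = 0.51921, P(urn C | data) = 0.11656.
So P(red next | data) = Σ P(red next | H) P(H | data) = (0)(0.36424) + (2/9)(0.51921) + (0)(0.11656) = 0.11538.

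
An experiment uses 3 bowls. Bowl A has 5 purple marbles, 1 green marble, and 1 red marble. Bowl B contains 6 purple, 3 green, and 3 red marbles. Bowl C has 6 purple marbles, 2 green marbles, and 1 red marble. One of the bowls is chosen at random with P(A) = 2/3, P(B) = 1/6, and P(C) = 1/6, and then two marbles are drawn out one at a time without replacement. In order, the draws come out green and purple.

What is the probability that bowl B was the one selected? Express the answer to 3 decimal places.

The likelihood of the observed sequence under each hypothesis: P(data | bowl A) = (1/7)(5/6) = 5/42; P(data | bowl B) = (3/12)(6/11) = 3/22; P(data | bowl C) = (2/9)(6/8) = 1/6.
Weighting by the prior gives 2/3 · 5/42 = 5/63, 1/6 · 3/22 = 1/44, 1/6 · 1/6 = 1/36; summing to 10/77.
Hence P(bowl B | data) = (1/44) / (10/77) = 7/40.

0.175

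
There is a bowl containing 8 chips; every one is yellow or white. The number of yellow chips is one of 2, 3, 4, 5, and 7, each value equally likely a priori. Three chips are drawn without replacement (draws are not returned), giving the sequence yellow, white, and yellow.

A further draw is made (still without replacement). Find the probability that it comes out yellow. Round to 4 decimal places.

For each hypothesis, P(data | H) works out to: P(data | r = 2) = (2/8)(6/7)(1/6) = 1/28; P(data | r = 3) = (3/8)(5/7)(2/6) = 5/56; P(data | r = 4) = (4/8)(4/7)(3/6) = 1/7; P(data | r = 5) = (5/8)(3/7)(4/6) = 5/28; P(data | r = 7) = (7/8)(1/7)(6/6) = 1/8.
The prior-weighted likelihoods are 1/5 · 1/28 = 1/140, 1/5 · 5/56 = 1/56, 1/5 · 1/7 = 1/35, 1/5 · 5/28 = 1/28, 1/5 · 1/8 = 1/40; summing to 4/35.
Dividing through by the total gives posterior P(r = 2 | data) = 1/16, P(r = 3 | data) = 5/32, P(r = 4 | data) = 1/4, P(r = 5 | data) = 5/16, P(r = 7 | data) = 7/32.
Averaging over the posterior, P(yellow next | data) = (0)(1/16) + (1/5)(5/32) + (2/5)(1/4) + (3/5)(5/16) + (1)(7/32) = 43/80.

0.5375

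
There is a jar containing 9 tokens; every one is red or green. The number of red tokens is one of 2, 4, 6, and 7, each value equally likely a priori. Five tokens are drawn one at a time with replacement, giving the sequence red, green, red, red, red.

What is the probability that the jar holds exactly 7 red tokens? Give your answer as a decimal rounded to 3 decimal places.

0.476

The likelihood of the observed sequence under each hypothesis: P(data | r = 2) = (2/9)(7/9)(2/9)(2/9)(2/9) = 0.0018967; P(data | r = 4) = (4/9)(5/9)(4/9)(4/9)(4/9) = 0.021677; P(data | r = 6) = (6/9)(3/9)(6/9)(6/9)(6/9) = 0.065844; P(data | r = 7) = (7/9)(2/9)(7/9)(7/9)(7/9) = 0.081322.
Multiplying each by its prior: 1/4 · 0.0018967 = 0.00047418, 1/4 · 0.021677 = 0.0054192, 1/4 · 0.065844 = 0.016461, 1/4 · 0.081322 = 0.020331; with total 0.042685.
So P(r = 7 | data) = (0.020331) / (0.042685) = 0.47629.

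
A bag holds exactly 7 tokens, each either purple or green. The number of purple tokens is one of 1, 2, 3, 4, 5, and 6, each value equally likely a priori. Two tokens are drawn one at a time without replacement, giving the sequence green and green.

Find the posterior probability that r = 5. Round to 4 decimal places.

The likelihood of the observed sequence under each hypothesis: P(data | r = 1) = (6/7)(5/6) = 5/7; P(data | r = 2) = (5/7)(4/6) = 10/21; P(data | r = 3) = (4/7)(3/6) = 2/7; P(data | r = 4) = (3/7)(2/6) = 1/7; P(data | r = 5) = (2/7)(1/6) = 1/21; P(data | r = 6) = (1/7)(0/6) = 0.
Multiplying each by its prior: 1/6 · 5/7 = 5/42, 1/6 · 10/21 = 5/63, 1/6 · 2/7 = 1/21, 1/6 · 1/7 = 1/42, 1/6 · 1/21 = 1/126, 1/6 · 0 = 0; these sum to 5/18.
So P(r = 5 | data) = (1/126) / (5/18) = 1/35.

0.0286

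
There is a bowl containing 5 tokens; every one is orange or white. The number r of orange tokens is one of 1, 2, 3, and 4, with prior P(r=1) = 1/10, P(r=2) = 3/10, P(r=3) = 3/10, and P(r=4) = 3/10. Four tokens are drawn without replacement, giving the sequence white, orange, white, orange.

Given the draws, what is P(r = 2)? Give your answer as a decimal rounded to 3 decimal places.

For each hypothesis, P(data | H) works out to: P(data | r = 1) = (4/5)(1/4)(3/3)(0/2) = 0; P(data | r = 2) = (3/5)(2/4)(2/3)(1/2) = 1/10; P(data | r = 3) = (2/5)(3/4)(1/3)(2/2) = 1/10; P(data | r = 4) = (1/5)(4/4)(0/3) = 0.
Weighting by the prior gives 1/10 · 0 = 0, 3/10 · 1/10 = 3/100, 3/10 · 1/10 = 3/100, 3/10 · 0 = 0; with total 3/50.
Therefore the posterior P(r = 2 | data) = (3/100) / (3/50) = 1/2.

0.500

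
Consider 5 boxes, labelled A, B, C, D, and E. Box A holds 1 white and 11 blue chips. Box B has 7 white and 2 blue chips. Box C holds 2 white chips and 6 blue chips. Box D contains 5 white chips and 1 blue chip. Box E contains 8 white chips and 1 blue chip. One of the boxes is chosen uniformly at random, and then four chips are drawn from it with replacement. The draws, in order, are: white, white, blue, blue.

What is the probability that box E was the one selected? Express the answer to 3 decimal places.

Compute the likelihood of the observed sequence for each case: P(data | box A) = (1/12)(1/12)(11/12)(11/12) = 0.0058353; P(data | box B) = (7/9)(7/9)(2/9)(2/9) = 0.029873; P(data | box C) = (2/8)(2/8)(6/8)(6/8) = 0.035156; P(data | box D) = (5/6)(5/6)(1/6)(1/6) = 0.01929; P(data | box E) = (8/9)(8/9)(1/9)(1/9) = 0.0097546.
The prior-weighted likelihoods are 1/5 · 0.0058353 = 0.0011671, 1/5 · 0.029873 = 0.0059747, 1/5 · 0.035156 = 0.0070313, 1/5 · 0.01929 = 0.003858, 1/5 · 0.0097546 = 0.0019509; summing to 0.019982.
By Bayes' rule, P(box E | data) = (0.0019509) / (0.019982) = 0.097634.

0.098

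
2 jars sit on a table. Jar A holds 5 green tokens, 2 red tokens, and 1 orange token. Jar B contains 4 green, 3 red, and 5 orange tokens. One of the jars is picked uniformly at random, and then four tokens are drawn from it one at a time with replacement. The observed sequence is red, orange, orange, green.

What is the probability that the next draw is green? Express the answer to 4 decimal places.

0.3754

Under each hypothesis, the probability of the observed sequence is: P(data | jar A) = (2/8)(1/8)(1/8)(5/8) = 0.0024414; P(data | jar B) = (3/12)(5/12)(5/12)(4/12) = 0.014468.
Multiplying each by its prior: 1/2 · 0.0024414 = 0.0012207, 1/2 · 0.014468 = 0.0072338; with total 0.0084545.
The posterior is then P(jar A | data) = 0.14439, P(jar B | data) = 0.85561.
So P(green next | data) = Σ P(green next | H) P(H | data) = (5/8)(0.14439) + (1/3)(0.85561) = 0.37545.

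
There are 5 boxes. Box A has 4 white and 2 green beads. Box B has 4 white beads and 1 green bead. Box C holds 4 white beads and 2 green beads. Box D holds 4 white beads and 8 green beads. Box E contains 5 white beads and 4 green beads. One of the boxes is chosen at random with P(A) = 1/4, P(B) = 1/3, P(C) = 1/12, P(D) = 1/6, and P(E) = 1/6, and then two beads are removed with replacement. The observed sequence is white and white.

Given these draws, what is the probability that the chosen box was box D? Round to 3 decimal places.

0.043

Under each hypothesis, the probability of the observed sequence is: P(data | box A) = (4/6)(4/6) = 0.44444; P(data | box B) = (4/5)(4/5) = 0.64; P(data | box C) = (4/6)(4/6) = 0.44444; P(data | box D) = (4/12)(4/12) = 0.11111; P(data | box E) = (5/9)(5/9) = 0.30864.
Weighting by the prior gives 1/4 · 0.44444 = 0.11111, 1/3 · 0.64 = 0.21333, 1/12 · 0.44444 = 0.037037, 1/6 · 0.11111 = 0.018519, 1/6 · 0.30864 = 0.05144; with total 0.43144.
Hence P(box D | data) = (0.018519) / (0.43144) = 0.042923.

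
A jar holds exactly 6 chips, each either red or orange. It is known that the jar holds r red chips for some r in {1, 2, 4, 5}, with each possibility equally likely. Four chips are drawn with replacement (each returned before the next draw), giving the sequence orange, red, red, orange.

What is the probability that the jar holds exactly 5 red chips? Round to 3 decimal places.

0.140

The likelihood of the observed sequence under each hypothesis: P(data | r = 1) = (5/6)(1/6)(1/6)(5/6) = 0.01929; P(data | r = 2) = (4/6)(2/6)(2/6)(4/6) = 0.049383; P(data | r = 4) = (2/6)(4/6)(4/6)(2/6) = 0.049383; P(data | r = 5) = (1/6)(5/6)(5/6)(1/6) = 0.01929.
Multiplying each by its prior: 1/4 · 0.01929 = 0.0048225, 1/4 · 0.049383 = 0.012346, 1/4 · 0.049383 = 0.012346, 1/4 · 0.01929 = 0.0048225; these sum to 0.034336.
By Bayes' rule, P(r = 5 | data) = (0.0048225) / (0.034336) = 0.14045.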